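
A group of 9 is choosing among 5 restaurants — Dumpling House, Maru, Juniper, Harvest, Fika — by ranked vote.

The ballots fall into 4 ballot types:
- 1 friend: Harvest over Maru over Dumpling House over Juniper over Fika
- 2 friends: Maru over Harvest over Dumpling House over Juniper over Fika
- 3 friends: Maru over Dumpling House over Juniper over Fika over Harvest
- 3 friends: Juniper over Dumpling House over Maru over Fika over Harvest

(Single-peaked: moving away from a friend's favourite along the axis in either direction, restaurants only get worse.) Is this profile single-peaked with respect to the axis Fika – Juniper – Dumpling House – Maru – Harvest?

Axis positions: Fika=1, Juniper=2, Dumpling House=3, Maru=4, Harvest=5.
Ballot type 1 (peak Harvest at position 5): ranking walks positions 5-4-3-2-1, expanding outward from the peak — single-peaked.
Ballot type 2 (peak Maru at position 4): ranking walks positions 4-5-3-2-1, expanding outward from the peak — single-peaked.
Ballot type 3 (peak Maru at position 4): ranking walks positions 4-3-2-1-5, expanding outward from the peak — single-peaked.
Ballot type 4 (peak Juniper at position 2): ranking walks positions 2-3-4-1-5, expanding outward from the peak — single-peaked.
Every ranking is single-peaked on this axis.

yes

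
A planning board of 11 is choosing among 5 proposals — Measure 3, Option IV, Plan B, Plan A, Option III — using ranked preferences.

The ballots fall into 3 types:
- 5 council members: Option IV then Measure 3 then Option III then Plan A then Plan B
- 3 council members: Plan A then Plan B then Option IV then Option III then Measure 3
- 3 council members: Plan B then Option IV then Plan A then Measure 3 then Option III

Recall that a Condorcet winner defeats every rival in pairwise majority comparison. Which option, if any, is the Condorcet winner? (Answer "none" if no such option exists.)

none

Pairwise majorities:
Measure 3 vs Option IV: 0 to 11, Option IV.
Measure 3 vs Plan B: Measure 3 preferred on 5 ballots; Plan B wins 6–5.
Measure 3 vs Plan A: Measure 3 is ranked higher on 5 ballots, Plan A on 6. Plan A wins 6–5.
Measure 3 vs Option III: Measure 3, 8–3.
Option IV vs Plan B: Plan B wins 6–5.
Option IV vs Plan A: Option IV wins 8–3.
Option IV vs Option III: 5+3+3 = 11 for Option IV, 0 for Option III — Option IV by 11–0.
Plan B vs Plan A: 3 for Plan B, 8 for Plan A — Plan A by 8–3.
Plan B vs Option III: Plan B, 6–5.
Plan A vs Option III: 6 to 5, Plan A.
Each option drops at least one matchup (Measure 3 loses to Option IV; Option IV loses to Plan B; Plan B loses to Plan A; Plan A loses to Option IV; Option III loses to Measure 3); the cycle Option IV > Plan A > Plan B > Option IV rules out a Condorcet winner.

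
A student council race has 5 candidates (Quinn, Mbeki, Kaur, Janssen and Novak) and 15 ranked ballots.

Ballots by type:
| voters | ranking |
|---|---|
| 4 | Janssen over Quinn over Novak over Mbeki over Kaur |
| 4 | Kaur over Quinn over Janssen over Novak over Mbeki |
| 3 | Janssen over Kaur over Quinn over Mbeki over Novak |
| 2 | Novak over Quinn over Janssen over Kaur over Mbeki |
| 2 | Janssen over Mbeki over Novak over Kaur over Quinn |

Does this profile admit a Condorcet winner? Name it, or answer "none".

Janssen

Check each pair by majority over 15 ballots:
Quinn vs Mbeki: Quinn is ranked higher on 4+4+3+2 = 13 ballots, Mbeki on 2. Quinn wins 13–2.
Quinn vs Kaur: 4+2 = 6 for Quinn, 9 for Kaur — Kaur by 9–6.
Quinn vs Janssen: Quinn preferred on 4+2 = 6 ballots; Janssen wins 9–6.
Quinn vs Novak: 4+4+3 = 11 for Quinn, 4 for Novak — Quinn by 11–4.
Mbeki vs Kaur: 6 to 9, Kaur.
Mbeki vs Janssen: Mbeki preferred on 0 ballots; Janssen wins 15–0.
Mbeki vs Novak: 3+2 = 5 for Mbeki, 10 for Novak — Novak by 10–5.
Kaur vs Janssen: 4 to 11, Janssen.
Kaur vs Novak: 7 to 8, Novak.
Janssen vs Novak: Janssen is ranked higher on 4+4+3+2 = 13 ballots, Novak on 2. Janssen wins 13–2.
Only Janssen has no losses; Janssen is the Condorcet winner.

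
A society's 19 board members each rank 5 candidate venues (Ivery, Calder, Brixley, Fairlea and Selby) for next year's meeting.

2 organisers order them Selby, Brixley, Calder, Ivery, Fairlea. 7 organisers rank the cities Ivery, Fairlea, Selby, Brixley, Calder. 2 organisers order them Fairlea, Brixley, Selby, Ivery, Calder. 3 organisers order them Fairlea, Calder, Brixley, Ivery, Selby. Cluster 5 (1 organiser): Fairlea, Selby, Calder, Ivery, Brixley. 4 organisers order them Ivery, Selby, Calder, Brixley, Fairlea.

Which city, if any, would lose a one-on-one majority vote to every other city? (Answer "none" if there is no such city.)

Head-to-head results (19 organisers):
Ivery vs Calder: 7+2+4 = 13 for Ivery, 6 for Calder — Ivery by 13–6.
Ivery vs Brixley: Ivery preferred on 7+1+4 = 12 ballots; Ivery wins 12–7.
Ivery vs Fairlea: Ivery wins 13–6.
Ivery vs Selby: Ivery is ranked higher on 7+3+4 = 14 ballots, Selby on 5. Ivery wins 14–5.
Calder vs Brixley: Brixley wins 11–8.
Calder vs Fairlea: Calder is ranked higher on 2+4 = 6 ballots, Fairlea on 13. Fairlea wins 13–6.
Calder vs Selby: Calder is ranked higher on 3 ballots, Selby on 16. Selby wins 16–3.
Brixley–Fairlea: Fairlea 13–6.
Brixley vs Selby: Selby wins 14–5.
Fairlea vs Selby: Fairlea is ranked higher on 7+2+3+1 = 13 ballots, Selby on 6. Fairlea wins 13–6.
Calder is beaten in every head-to-head and is the Condorcet loser.

Calder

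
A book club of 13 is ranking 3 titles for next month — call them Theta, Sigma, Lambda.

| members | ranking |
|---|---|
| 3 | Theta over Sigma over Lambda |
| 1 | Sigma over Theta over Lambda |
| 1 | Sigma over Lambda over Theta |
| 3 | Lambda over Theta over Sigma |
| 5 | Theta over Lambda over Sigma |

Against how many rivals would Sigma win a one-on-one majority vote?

0

Sigma against each rival (13 members):
Sigma vs Theta: 1+1 = 2 for Sigma, 11 for Theta — Theta by 11–2.
Sigma vs Lambda: Lambda, 8–5.
Sigma beats no one; loses to Theta, Lambda — 0 pairwise wins.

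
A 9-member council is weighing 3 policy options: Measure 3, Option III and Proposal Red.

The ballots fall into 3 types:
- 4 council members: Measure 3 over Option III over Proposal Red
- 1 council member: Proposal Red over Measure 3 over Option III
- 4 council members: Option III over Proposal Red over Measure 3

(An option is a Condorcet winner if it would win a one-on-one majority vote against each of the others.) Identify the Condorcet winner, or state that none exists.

Check each pair by majority over 9 ballots:
Measure 3–Option III: Measure 3 5–4.
Measure 3–Proposal Red: Proposal Red 5–4.
Option III–Proposal Red: Option III 8–1.
No option is unbeaten: Measure 3 loses to Proposal Red; Option III loses to Measure 3; Proposal Red loses to Option III. In particular Measure 3 beats Option III beats Proposal Red beats Measure 3 is a majority cycle — no Condorcet winner exists.

none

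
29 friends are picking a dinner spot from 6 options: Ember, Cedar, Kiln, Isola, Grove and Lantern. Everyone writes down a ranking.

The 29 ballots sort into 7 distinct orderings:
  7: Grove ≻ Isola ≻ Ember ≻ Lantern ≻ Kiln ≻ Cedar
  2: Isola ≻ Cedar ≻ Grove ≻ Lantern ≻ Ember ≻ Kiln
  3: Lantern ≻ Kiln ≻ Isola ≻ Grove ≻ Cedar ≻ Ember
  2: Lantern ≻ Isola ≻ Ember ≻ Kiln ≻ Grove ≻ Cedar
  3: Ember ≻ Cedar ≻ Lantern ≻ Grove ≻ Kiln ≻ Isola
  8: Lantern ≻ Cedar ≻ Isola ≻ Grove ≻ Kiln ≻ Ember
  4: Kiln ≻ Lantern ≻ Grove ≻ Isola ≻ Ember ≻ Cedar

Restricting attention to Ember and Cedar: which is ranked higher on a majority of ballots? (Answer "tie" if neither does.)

Ember

Ballots ranking Ember above Cedar: 7 + 2 + 3 + 4 = 16.
Ballots ranking Cedar above Ember: 29 − 16 = 13.
Ember wins the head-to-head 16–13.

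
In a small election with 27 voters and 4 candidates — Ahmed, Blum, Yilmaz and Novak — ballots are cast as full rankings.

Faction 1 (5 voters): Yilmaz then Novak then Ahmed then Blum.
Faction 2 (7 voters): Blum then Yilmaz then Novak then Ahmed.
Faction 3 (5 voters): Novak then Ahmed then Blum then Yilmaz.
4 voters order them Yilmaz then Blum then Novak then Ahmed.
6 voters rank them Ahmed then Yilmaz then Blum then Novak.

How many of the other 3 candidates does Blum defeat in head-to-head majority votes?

1

Blum against each rival (27 voters):
Blum vs Ahmed: Ahmed, 16–11.
Blum vs Yilmaz: Yilmaz, 15–12.
Blum vs Novak: 7+4+6 = 17 for Blum, 10 for Novak — Blum by 17–10.
Blum beats Novak; loses to Ahmed, Yilmaz — 1 pairwise win.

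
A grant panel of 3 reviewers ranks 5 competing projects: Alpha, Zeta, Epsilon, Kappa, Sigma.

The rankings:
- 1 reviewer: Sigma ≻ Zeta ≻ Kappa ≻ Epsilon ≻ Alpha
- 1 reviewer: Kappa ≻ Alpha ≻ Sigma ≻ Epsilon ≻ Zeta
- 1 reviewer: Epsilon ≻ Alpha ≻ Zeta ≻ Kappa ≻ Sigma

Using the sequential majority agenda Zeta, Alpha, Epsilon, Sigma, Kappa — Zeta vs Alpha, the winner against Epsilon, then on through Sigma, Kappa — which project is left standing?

Kappa

Round 1: Zeta vs Alpha — 1–2, Alpha advances.
Round 2: Alpha vs Epsilon — 1–2, Epsilon advances.
Round 3: Epsilon vs Sigma — 1–2, Sigma advances.
Round 4: Sigma vs Kappa — 1–2, Kappa advances.
The agenda winner is Kappa.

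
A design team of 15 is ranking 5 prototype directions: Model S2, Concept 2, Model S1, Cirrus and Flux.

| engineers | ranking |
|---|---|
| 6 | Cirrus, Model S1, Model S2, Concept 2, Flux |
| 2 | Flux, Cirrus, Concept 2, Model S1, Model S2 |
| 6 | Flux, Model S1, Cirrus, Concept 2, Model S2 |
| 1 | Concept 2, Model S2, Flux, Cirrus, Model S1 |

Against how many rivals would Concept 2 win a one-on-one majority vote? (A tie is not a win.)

Concept 2 against each rival (15 engineers):
Concept 2 vs Model S2: 9 to 6, Concept 2.
Concept 2 vs Model S1: 2+1 = 3 for Concept 2, 12 for Model S1 — Model S1 by 12–3.
Concept 2 vs Cirrus: 1 to 14, Cirrus.
Concept 2 vs Flux: Flux, 8–7.
Concept 2 beats Model S2; loses to Model S1, Cirrus, Flux — 1 pairwise win.

1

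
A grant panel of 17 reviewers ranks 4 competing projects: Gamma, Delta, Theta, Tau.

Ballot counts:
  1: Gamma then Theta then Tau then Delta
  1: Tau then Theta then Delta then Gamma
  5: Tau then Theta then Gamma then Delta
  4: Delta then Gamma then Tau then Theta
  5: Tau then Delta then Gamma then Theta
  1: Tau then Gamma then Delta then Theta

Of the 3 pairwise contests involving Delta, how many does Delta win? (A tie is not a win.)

2

Delta against each rival (17 reviewers):
Delta vs Gamma: Delta, 10–7.
Delta vs Theta: 10 to 7, Delta.
Delta vs Tau: Delta is ranked higher on 4 ballots, Tau on 13. Tau wins 13–4.
Delta beats Gamma, Theta; loses to Tau — 2 pairwise wins.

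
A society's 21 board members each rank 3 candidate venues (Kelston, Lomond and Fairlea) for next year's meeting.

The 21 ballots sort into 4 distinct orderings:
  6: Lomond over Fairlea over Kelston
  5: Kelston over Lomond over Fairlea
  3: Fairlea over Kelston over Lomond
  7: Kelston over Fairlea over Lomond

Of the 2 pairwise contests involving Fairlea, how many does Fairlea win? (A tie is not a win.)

0

Fairlea against each rival (21 organisers):
Fairlea vs Kelston: Kelston wins 12–9.
Fairlea vs Lomond: Lomond, 11–10.
Fairlea beats no one; loses to Kelston, Lomond — 0 pairwise wins.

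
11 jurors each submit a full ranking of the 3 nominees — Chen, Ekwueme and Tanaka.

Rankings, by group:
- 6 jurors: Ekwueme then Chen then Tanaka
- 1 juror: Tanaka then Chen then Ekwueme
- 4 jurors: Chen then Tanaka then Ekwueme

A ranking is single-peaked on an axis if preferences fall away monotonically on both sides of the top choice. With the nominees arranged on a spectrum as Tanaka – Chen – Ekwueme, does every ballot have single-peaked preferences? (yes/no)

Axis positions: Tanaka=1, Chen=2, Ekwueme=3.
Group 1 (peak Ekwueme at position 3): ranking walks positions 3-2-1, expanding outward from the peak — single-peaked.
Group 2 (peak Tanaka at position 1): ranking walks positions 1-2-3, expanding outward from the peak — single-peaked.
Group 3 (peak Chen at position 2): ranking walks positions 2-1-3, expanding outward from the peak — single-peaked.
Every ranking is single-peaked on this axis.

yes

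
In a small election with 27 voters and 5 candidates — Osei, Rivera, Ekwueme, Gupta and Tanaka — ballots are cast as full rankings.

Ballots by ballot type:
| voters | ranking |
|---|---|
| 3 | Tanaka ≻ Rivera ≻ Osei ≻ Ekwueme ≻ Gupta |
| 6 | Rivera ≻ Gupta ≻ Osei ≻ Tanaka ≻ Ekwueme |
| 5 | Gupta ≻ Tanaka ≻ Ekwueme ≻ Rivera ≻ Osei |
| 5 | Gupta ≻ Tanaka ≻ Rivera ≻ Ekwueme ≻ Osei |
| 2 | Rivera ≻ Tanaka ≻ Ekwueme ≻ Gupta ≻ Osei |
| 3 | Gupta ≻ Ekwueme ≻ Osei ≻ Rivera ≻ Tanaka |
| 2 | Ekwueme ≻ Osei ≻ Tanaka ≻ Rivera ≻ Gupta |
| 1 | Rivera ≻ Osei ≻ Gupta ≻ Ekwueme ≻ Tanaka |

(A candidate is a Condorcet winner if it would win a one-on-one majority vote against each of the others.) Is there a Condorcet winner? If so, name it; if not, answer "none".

none

Head-to-head results (27 voters):
Osei vs Rivera: Osei preferred on 3+2 = 5 ballots; Rivera wins 22–5.
Osei vs Ekwueme: Ekwueme, 17–10.
Osei vs Gupta: Gupta, 21–6.
Osei vs Tanaka: Tanaka wins 15–12.
Rivera vs Ekwueme: Rivera wins 17–10.
Rivera vs Gupta: Rivera is ranked higher on 3+6+2+2+1 = 14 ballots, Gupta on 13. Rivera wins 14–13.
Rivera vs Tanaka: Tanaka, 15–12.
Ekwueme vs Gupta: Gupta, 20–7.
Ekwueme–Tanaka: Tanaka 21–6.
Gupta vs Tanaka: 6+5+5+3+1 = 20 for Gupta, 7 for Tanaka — Gupta by 20–7.
No candidate is unbeaten: Osei loses to Rivera; Rivera loses to Tanaka; Ekwueme loses to Rivera; Gupta loses to Rivera; Tanaka loses to Gupta. In particular Rivera beats Gupta beats Tanaka beats Rivera is a majority cycle — no Condorcet winner exists.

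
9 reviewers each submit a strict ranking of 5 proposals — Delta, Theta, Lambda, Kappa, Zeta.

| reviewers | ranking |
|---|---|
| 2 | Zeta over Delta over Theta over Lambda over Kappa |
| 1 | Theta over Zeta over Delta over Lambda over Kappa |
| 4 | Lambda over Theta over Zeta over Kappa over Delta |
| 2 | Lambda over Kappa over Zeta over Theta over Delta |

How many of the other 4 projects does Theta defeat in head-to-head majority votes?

3

Theta against each rival (9 reviewers):
Theta vs Delta: Theta, 7–2.
Theta vs Lambda: 3 to 6, Lambda.
Theta vs Kappa: 2+1+4 = 7 for Theta, 2 for Kappa — Theta by 7–2.
Theta vs Zeta: Theta, 5–4.
Theta beats Delta, Kappa, Zeta; loses to Lambda — 3 pairwise wins.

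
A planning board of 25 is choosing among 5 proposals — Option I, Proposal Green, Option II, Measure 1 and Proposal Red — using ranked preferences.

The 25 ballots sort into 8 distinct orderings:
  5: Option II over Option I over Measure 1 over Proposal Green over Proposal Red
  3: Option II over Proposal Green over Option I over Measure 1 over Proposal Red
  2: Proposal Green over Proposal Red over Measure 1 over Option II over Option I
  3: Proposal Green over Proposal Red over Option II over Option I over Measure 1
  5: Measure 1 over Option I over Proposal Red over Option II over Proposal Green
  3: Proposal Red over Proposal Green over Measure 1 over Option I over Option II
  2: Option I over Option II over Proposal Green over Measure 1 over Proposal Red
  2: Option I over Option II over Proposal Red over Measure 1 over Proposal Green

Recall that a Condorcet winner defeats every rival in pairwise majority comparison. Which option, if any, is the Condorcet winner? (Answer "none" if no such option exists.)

none

Pairwise majorities:
Option I vs Proposal Green: Option I preferred on 5+5+2+2 = 14 ballots; Option I wins 14–11.
Option I vs Option II: Option I preferred on 5+3+2+2 = 12 ballots; Option II wins 13–12.
Option I vs Measure 1: 15 to 10, Option I.
Option I vs Proposal Red: 17 to 8, Option I.
Proposal Green vs Option II: 2+3+3 = 8 for Proposal Green, 17 for Option II — Option II by 17–8.
Proposal Green vs Measure 1: Proposal Green is ranked higher on 3+2+3+3+2 = 13 ballots, Measure 1 on 12. Proposal Green wins 13–12.
Proposal Green vs Proposal Red: Proposal Green is ranked higher on 5+3+2+3+2 = 15 ballots, Proposal Red on 10. Proposal Green wins 15–10.
Option II vs Measure 1: Option II is ranked higher on 5+3+3+2+2 = 15 ballots, Measure 1 on 10. Option II wins 15–10.
Option II vs Proposal Red: 12 to 13, Proposal Red.
Measure 1 vs Proposal Red: Measure 1 preferred on 5+3+5+2 = 15 ballots; Measure 1 wins 15–10.
Each option drops at least one matchup (Option I loses to Option II; Proposal Green loses to Option I; Option II loses to Proposal Red; Measure 1 loses to Option I; Proposal Red loses to Option I); the cycle Option I > Proposal Red > Option II > Option I rules out a Condorcet winner.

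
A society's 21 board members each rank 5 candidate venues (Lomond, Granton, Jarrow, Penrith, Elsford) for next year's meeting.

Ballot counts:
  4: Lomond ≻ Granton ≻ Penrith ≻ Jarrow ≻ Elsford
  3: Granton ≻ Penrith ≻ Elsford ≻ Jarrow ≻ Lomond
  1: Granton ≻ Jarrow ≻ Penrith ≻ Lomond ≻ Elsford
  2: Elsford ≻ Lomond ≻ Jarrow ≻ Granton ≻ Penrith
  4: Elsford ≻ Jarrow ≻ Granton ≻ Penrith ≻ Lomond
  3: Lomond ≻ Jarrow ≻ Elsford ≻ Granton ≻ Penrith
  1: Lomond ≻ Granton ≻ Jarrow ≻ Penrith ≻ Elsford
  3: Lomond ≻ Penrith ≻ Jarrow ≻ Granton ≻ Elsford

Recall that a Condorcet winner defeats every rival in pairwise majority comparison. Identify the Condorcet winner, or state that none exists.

Lomond

Pairwise majorities:
Lomond–Granton: Lomond 13–8.
Lomond vs Jarrow: Lomond wins 13–8.
Lomond–Penrith: Lomond 13–8.
Lomond vs Elsford: Lomond, 12–9.
Granton vs Jarrow: Jarrow, 12–9.
Granton–Penrith: Granton 18–3.
Granton–Elsford: Granton 12–9.
Jarrow vs Penrith: Jarrow wins 11–10.
Jarrow vs Elsford: Jarrow, 12–9.
Penrith–Elsford: Penrith 12–9.
Lomond beats each of Granton, Jarrow, Penrith, Elsford — Lomond is the Condorcet winner.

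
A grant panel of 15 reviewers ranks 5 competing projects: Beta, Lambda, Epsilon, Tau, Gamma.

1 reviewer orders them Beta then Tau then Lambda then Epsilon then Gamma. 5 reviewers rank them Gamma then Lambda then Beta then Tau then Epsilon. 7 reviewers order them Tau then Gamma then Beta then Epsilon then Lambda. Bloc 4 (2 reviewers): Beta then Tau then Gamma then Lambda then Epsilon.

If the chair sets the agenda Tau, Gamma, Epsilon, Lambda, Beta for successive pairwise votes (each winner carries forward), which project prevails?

Round 1: Tau vs Gamma — 10–5, Tau advances.
Round 2: Tau vs Epsilon — 15–0, Tau advances.
Round 3: Tau vs Lambda — 10–5, Tau advances.
Round 4: Tau vs Beta — 7–8, Beta advances.
The agenda winner is Beta.

Beta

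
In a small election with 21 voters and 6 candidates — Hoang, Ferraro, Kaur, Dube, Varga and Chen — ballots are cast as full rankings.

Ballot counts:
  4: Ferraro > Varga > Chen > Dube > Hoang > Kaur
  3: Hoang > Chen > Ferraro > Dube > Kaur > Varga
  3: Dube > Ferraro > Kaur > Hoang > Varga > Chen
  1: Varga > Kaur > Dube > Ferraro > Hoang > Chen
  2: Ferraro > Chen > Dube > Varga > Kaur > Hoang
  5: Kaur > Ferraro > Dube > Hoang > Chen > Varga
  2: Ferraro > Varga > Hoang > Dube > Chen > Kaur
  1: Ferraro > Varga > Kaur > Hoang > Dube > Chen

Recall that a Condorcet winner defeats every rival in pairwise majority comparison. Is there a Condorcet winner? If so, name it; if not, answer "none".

Head-to-head results (21 voters):
Hoang–Ferraro: Ferraro 18–3.
Hoang vs Kaur: Kaur, 12–9.
Hoang–Dube: Dube 15–6.
Hoang vs Varga: Hoang, 11–10.
Hoang vs Chen: Hoang, 15–6.
Ferraro–Kaur: Ferraro 15–6.
Ferraro–Dube: Ferraro 17–4.
Ferraro vs Varga: Ferraro, 20–1.
Ferraro–Chen: Ferraro 18–3.
Kaur–Dube: Dube 14–7.
Kaur vs Varga: Kaur, 11–10.
Kaur vs Chen: Chen, 11–10.
Dube–Varga: Dube 13–8.
Dube vs Chen: Dube wins 12–9.
Varga vs Chen: Varga wins 11–10.
Ferraro wins every pairwise contest, so Ferraro is the Condorcet winner.

Ferraro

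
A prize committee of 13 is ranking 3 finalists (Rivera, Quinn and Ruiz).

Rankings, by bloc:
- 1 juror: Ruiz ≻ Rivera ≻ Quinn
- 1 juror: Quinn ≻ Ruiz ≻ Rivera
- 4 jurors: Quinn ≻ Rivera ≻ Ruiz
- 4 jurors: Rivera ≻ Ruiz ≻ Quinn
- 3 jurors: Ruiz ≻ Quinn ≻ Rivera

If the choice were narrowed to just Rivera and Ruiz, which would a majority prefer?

Ballots ranking Rivera above Ruiz: 4 + 4 = 8.
Ballots ranking Ruiz above Rivera: 13 − 8 = 5.
Rivera wins the head-to-head 8–5.

Rivera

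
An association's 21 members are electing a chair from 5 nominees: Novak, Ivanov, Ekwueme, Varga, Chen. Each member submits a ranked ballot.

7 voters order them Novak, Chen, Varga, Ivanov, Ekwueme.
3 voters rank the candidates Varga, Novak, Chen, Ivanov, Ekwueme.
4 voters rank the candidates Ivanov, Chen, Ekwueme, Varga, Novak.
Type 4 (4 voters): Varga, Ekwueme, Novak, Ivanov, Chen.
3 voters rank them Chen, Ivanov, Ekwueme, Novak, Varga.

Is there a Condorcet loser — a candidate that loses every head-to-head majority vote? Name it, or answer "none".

none

Pairwise majorities:
Novak–Ivanov: Novak 14–7.
Novak vs Ekwueme: Ekwueme wins 11–10.
Novak vs Varga: Varga, 11–10.
Novak vs Chen: Novak is ranked higher on 7+3+4 = 14 ballots, Chen on 7. Novak wins 14–7.
Ivanov vs Ekwueme: Ivanov wins 17–4.
Ivanov–Varga: Varga 14–7.
Ivanov vs Chen: 4+4 = 8 for Ivanov, 13 for Chen — Chen by 13–8.
Ekwueme–Varga: Varga 14–7.
Ekwueme vs Chen: 4 to 17, Chen.
Varga–Chen: Chen 14–7.
Every candidate wins at least one matchup (Novak beats Ivanov; Ivanov beats Ekwueme; Ekwueme beats Novak; Varga beats Novak; Chen beats Ivanov), so there is no Condorcet loser.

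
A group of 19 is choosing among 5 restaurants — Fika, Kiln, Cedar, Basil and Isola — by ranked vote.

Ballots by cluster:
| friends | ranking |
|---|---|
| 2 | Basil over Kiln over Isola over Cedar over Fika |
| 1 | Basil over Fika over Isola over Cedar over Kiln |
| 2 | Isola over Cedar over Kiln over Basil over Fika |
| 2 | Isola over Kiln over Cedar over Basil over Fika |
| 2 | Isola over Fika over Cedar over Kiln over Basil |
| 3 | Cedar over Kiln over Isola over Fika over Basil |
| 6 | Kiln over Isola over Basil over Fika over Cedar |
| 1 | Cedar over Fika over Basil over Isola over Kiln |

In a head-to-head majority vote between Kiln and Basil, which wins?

Kiln

Ballots ranking Kiln above Basil: 2 + 2 + 2 + 3 + 6 = 15.
Ballots ranking Basil above Kiln: 19 − 15 = 4.
Kiln wins the head-to-head 15–4.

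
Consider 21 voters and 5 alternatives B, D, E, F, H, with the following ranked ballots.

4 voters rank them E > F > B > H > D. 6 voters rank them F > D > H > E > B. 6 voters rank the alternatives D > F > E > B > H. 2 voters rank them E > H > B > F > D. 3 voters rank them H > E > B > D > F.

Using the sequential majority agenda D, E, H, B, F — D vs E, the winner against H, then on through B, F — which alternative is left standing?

F

Round 1: D vs E — 12–9, D advances.
Round 2: D vs H — 12–9, D advances.
Round 3: D vs B — 12–9, D advances.
Round 4: D vs F — 9–12, F advances.
The agenda winner is F.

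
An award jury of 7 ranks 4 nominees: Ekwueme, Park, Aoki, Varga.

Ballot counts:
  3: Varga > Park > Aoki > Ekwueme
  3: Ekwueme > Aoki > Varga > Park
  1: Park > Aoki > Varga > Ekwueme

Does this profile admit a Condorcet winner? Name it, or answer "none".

Check each pair by majority over 7 ballots:
Ekwueme vs Park: 3 to 4, Park.
Ekwueme vs Aoki: 3 for Ekwueme, 4 for Aoki — Aoki by 4–3.
Ekwueme vs Varga: Ekwueme preferred on 3 ballots; Varga wins 4–3.
Park vs Aoki: Park preferred on 3+1 = 4 ballots; Park wins 4–3.
Park vs Varga: 1 to 6, Varga.
Aoki vs Varga: Aoki preferred on 3+1 = 4 ballots; Aoki wins 4–3.
Every nominee loses at least once (Ekwueme loses to Park; Park loses to Varga; Aoki loses to Park; Varga loses to Aoki). The majority relation contains the cycle Park → Aoki → Varga → Park, so there is no Condorcet winner.

none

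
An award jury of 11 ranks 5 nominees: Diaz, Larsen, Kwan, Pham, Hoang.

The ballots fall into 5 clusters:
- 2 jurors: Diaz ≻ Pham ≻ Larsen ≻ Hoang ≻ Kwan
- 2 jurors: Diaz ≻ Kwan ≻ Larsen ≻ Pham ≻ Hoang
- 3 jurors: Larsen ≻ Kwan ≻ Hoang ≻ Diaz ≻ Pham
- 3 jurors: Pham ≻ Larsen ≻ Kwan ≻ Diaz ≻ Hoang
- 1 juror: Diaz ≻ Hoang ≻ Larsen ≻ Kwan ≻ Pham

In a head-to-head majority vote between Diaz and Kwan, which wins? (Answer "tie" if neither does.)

Ballots ranking Diaz above Kwan: 2 + 2 + 1 = 5.
Ballots ranking Kwan above Diaz: 11 − 5 = 6.
Kwan wins the head-to-head 6–5.

Kwan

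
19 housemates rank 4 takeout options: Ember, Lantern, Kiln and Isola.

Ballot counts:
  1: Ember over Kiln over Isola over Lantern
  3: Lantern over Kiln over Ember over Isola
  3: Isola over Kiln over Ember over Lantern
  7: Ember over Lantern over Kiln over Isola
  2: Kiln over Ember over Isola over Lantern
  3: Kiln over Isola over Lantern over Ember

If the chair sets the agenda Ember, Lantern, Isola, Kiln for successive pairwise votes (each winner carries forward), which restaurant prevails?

Round 1: Ember vs Lantern — 13–6, Ember advances.
Round 2: Ember vs Isola — 13–6, Ember advances.
Round 3: Ember vs Kiln — 8–11, Kiln advances.
Kiln survives the agenda.

Kiln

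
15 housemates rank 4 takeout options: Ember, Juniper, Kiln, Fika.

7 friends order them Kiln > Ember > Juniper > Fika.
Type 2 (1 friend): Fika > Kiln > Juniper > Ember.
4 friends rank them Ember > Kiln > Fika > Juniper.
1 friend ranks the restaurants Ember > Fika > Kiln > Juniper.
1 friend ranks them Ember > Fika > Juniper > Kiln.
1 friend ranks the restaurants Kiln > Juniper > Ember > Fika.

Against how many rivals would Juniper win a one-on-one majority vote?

1

Juniper against each rival (15 friends):
Juniper vs Ember: Ember wins 13–2.
Juniper vs Kiln: 1 to 14, Kiln.
Juniper vs Fika: Juniper preferred on 7+1 = 8 ballots; Juniper wins 8–7.
Juniper beats Fika; loses to Ember, Kiln — 1 pairwise win.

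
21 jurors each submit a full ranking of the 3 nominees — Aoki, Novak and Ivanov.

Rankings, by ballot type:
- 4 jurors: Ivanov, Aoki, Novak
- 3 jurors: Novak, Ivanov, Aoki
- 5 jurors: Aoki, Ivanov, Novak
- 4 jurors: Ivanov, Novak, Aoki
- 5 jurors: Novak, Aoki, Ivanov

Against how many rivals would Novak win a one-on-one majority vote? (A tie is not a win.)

Novak against each rival (21 jurors):
Novak vs Aoki: Novak wins 12–9.
Novak vs Ivanov: Novak preferred on 3+5 = 8 ballots; Ivanov wins 13–8.
Novak beats Aoki; loses to Ivanov — 1 pairwise win.

1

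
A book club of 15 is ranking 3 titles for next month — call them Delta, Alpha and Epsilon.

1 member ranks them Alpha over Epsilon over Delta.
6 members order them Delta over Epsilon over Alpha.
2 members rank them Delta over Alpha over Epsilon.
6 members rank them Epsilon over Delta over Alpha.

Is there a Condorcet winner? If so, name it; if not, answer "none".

Delta

Check each pair by majority over 15 ballots:
Delta vs Alpha: 6+2+6 = 14 for Delta, 1 for Alpha — Delta by 14–1.
Delta vs Epsilon: 8 to 7, Delta.
Alpha vs Epsilon: Epsilon, 12–3.
Only Delta has no losses; Delta is the Condorcet winner.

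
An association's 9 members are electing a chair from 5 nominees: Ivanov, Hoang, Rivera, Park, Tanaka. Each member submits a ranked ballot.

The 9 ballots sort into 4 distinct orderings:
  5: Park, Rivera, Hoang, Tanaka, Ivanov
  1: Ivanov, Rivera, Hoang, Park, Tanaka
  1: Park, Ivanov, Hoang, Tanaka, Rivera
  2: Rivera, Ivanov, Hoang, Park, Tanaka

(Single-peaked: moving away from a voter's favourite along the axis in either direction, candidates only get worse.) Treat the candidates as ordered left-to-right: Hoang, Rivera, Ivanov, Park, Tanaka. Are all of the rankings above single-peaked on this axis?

no

Axis positions: Hoang=1, Rivera=2, Ivanov=3, Park=4, Tanaka=5.
Faction 1: ranking walks positions 4-2-1-5-3; Rivera is ranked above Ivanov even though Ivanov lies between Rivera and the peak Park on the axis — preferences dip and rise again. Not single-peaked.
Faction 2 (peak Ivanov at position 3): ranking walks positions 3-2-1-4-5, expanding outward from the peak — single-peaked.
Faction 3: ranking walks positions 4-3-1-5-2; Hoang is ranked above Rivera even though Rivera lies between Hoang and the peak Park on the axis — preferences dip and rise again. Not single-peaked.
Faction 4 (peak Rivera at position 2): ranking walks positions 2-3-1-4-5, expanding outward from the peak — single-peaked.
Faction 1 violates single-peakedness, so the profile is not single-peaked on this axis.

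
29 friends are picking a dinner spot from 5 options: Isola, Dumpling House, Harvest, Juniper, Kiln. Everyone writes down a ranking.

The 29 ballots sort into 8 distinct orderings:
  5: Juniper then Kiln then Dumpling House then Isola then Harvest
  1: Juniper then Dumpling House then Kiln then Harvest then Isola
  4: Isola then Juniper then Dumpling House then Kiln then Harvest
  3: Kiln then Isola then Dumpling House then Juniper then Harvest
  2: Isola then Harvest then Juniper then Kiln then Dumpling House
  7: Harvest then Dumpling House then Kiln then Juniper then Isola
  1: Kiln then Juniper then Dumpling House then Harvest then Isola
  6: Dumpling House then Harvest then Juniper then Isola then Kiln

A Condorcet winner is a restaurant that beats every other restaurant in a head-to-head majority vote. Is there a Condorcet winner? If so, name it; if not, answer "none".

Check each pair by majority over 29 ballots:
Isola–Dumpling House: Dumpling House 20–9.
Isola vs Harvest: Harvest, 15–14.
Isola–Juniper: Juniper 20–9.
Isola vs Kiln: Kiln wins 17–12.
Dumpling House–Harvest: Dumpling House 20–9.
Dumpling House vs Juniper: Dumpling House, 16–13.
Dumpling House–Kiln: Dumpling House 18–11.
Harvest vs Juniper: Harvest, 15–14.
Harvest vs Kiln: Harvest, 15–14.
Juniper–Kiln: Juniper 18–11.
Dumpling House defeats every rival head-to-head and is the Condorcet winner.

Dumpling House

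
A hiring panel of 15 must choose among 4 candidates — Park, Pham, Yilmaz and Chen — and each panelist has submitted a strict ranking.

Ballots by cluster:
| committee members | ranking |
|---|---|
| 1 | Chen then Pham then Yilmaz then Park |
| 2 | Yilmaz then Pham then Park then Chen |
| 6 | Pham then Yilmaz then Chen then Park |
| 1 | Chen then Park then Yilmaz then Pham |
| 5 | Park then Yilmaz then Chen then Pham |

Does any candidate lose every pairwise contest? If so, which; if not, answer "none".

Park

Head-to-head results (15 committee members):
Park–Pham: Pham 9–6.
Park vs Yilmaz: Park is ranked higher on 1+5 = 6 ballots, Yilmaz on 9. Yilmaz wins 9–6.
Park vs Chen: 2+5 = 7 for Park, 8 for Chen — Chen by 8–7.
Pham–Yilmaz: Yilmaz 8–7.
Pham–Chen: Pham 8–7.
Yilmaz vs Chen: 13 to 2, Yilmaz.
Park loses to every other candidate — it is the Condorcet loser.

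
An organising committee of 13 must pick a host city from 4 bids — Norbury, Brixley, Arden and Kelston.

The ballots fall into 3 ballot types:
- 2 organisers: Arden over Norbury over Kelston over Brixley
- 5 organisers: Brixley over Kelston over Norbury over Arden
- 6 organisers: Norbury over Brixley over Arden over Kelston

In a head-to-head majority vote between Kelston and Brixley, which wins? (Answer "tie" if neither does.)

Brixley

Ballots ranking Kelston above Brixley: 2.
Ballots ranking Brixley above Kelston: 13 − 2 = 11.
Brixley wins the head-to-head 11–2.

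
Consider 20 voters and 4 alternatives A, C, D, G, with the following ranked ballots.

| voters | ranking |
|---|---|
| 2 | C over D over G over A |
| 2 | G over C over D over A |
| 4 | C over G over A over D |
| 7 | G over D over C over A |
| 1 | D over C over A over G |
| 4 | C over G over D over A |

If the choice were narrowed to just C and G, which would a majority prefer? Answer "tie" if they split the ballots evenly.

Ballots ranking C above G: 2 + 4 + 1 + 4 = 11.
Ballots ranking G above C: 20 − 11 = 9.
C wins the head-to-head 11–9.

C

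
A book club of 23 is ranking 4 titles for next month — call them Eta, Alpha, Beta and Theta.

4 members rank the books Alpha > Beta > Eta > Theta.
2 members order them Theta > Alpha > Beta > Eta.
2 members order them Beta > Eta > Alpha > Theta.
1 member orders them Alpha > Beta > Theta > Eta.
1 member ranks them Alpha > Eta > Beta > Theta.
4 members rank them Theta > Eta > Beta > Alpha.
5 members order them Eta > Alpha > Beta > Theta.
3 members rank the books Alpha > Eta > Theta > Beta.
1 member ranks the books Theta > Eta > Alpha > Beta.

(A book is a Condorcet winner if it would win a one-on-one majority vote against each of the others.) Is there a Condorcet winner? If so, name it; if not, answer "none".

Eta

Pairwise majorities:
Eta vs Alpha: 2+4+5+1 = 12 for Eta, 11 for Alpha — Eta by 12–11.
Eta vs Beta: Eta is ranked higher on 1+4+5+3+1 = 14 ballots, Beta on 9. Eta wins 14–9.
Eta vs Theta: Eta preferred on 4+2+1+5+3 = 15 ballots; Eta wins 15–8.
Alpha vs Beta: 17 for Alpha, 6 for Beta — Alpha by 17–6.
Alpha vs Theta: 16 to 7, Alpha.
Beta vs Theta: Beta is ranked higher on 4+2+1+1+5 = 13 ballots, Theta on 10. Beta wins 13–10.
Eta wins every pairwise contest, so Eta is the Condorcet winner.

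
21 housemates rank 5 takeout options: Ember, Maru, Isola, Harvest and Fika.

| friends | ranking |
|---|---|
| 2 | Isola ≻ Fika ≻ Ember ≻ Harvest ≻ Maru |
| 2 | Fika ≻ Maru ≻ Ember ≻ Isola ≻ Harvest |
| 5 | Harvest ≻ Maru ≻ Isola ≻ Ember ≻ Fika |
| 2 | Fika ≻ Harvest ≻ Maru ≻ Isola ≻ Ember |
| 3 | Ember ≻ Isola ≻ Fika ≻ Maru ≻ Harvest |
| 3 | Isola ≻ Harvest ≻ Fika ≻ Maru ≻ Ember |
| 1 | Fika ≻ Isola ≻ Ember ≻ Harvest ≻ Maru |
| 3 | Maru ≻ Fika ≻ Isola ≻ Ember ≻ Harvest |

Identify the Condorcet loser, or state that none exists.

none

Head-to-head results (21 friends):
Ember vs Maru: 2+3+1 = 6 for Ember, 15 for Maru — Maru by 15–6.
Ember vs Isola: Isola wins 16–5.
Ember vs Harvest: Ember preferred on 2+2+3+1+3 = 11 ballots; Ember wins 11–10.
Ember vs Fika: 5+3 = 8 for Ember, 13 for Fika — Fika by 13–8.
Maru vs Isola: Maru wins 12–9.
Maru vs Harvest: 2+3+3 = 8 for Maru, 13 for Harvest — Harvest by 13–8.
Maru vs Fika: 8 to 13, Fika.
Isola vs Harvest: 14 to 7, Isola.
Isola–Fika: Isola 13–8.
Harvest vs Fika: Harvest is ranked higher on 5+3 = 8 ballots, Fika on 13. Fika wins 13–8.
Every restaurant wins at least one matchup (Ember beats Harvest; Maru beats Ember; Isola beats Ember; Harvest beats Maru; Fika beats Ember), so there is no Condorcet loser.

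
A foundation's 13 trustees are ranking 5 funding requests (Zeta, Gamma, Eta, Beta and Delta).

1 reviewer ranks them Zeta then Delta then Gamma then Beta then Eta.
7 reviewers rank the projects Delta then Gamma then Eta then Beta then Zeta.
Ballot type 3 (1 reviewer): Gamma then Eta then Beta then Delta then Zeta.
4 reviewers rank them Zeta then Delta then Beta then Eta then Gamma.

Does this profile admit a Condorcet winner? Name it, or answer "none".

Delta

Check each pair by majority over 13 ballots:
Zeta–Gamma: Gamma 8–5.
Zeta vs Eta: Eta wins 8–5.
Zeta vs Beta: Beta wins 8–5.
Zeta–Delta: Delta 8–5.
Gamma vs Eta: Gamma wins 9–4.
Gamma–Beta: Gamma 9–4.
Gamma–Delta: Delta 12–1.
Eta vs Beta: Eta, 8–5.
Eta vs Delta: Delta wins 12–1.
Beta–Delta: Delta 12–1.
Delta defeats every rival head-to-head and is the Condorcet winner.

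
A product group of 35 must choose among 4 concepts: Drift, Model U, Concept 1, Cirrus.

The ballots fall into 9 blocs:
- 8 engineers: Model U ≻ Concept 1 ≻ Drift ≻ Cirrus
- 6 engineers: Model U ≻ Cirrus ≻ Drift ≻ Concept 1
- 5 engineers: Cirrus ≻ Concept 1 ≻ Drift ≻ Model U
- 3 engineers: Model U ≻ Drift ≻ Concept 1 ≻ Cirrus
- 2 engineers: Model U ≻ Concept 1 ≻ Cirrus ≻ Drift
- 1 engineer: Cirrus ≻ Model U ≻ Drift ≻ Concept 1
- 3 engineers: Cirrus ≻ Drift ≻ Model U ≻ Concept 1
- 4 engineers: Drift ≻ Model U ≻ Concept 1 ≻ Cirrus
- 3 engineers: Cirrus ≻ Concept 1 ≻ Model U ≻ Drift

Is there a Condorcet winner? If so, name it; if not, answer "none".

Model U

Check each pair by majority over 35 ballots:
Drift vs Model U: 12 to 23, Model U.
Drift vs Concept 1: 17 to 18, Concept 1.
Drift vs Cirrus: 8+3+4 = 15 for Drift, 20 for Cirrus — Cirrus by 20–15.
Model U vs Concept 1: Model U is ranked higher on 27 ballots, Concept 1 on 8. Model U wins 27–8.
Model U vs Cirrus: 8+6+3+2+4 = 23 for Model U, 12 for Cirrus — Model U by 23–12.
Concept 1 vs Cirrus: 17 to 18, Cirrus.
Model U wins every pairwise contest, so Model U is the Condorcet winner.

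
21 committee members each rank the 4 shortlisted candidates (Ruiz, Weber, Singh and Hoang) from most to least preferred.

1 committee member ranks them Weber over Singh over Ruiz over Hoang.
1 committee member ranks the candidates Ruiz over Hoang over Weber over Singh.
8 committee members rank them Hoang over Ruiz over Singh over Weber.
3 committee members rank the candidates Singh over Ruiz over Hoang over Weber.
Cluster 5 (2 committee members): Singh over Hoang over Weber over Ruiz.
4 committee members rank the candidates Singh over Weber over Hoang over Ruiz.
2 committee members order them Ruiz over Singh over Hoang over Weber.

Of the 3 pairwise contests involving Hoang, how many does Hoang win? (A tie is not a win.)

Hoang against each rival (21 committee members):
Hoang–Ruiz: Hoang 14–7.
Hoang–Weber: Hoang 16–5.
Hoang vs Singh: 9 to 12, Singh.
Hoang beats Ruiz, Weber; loses to Singh — 2 pairwise wins.

2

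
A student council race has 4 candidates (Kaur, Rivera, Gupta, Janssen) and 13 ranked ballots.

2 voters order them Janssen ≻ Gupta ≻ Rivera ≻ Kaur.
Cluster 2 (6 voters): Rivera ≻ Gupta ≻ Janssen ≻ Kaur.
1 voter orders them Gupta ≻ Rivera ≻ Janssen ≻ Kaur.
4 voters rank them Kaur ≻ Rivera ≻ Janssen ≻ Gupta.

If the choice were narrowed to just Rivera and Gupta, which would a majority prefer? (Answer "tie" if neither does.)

Rivera

Ballots ranking Rivera above Gupta: 6 + 4 = 10.
Ballots ranking Gupta above Rivera: 13 − 10 = 3.
Rivera wins the head-to-head 10–3.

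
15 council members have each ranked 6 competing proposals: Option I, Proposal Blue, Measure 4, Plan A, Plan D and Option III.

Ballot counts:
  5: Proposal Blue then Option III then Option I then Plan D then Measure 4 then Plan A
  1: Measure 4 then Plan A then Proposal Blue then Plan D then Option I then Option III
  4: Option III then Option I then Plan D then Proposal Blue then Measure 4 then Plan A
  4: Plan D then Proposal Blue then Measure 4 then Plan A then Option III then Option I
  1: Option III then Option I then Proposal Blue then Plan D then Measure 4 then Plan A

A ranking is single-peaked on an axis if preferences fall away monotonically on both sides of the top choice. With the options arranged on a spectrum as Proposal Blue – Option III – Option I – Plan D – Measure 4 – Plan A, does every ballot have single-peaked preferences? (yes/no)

Axis positions: Proposal Blue=1, Option III=2, Option I=3, Plan D=4, Measure 4=5, Plan A=6.
Faction 1 (peak Proposal Blue at position 1): ranking walks positions 1-2-3-4-5-6, expanding outward from the peak — single-peaked.
Faction 2: ranking walks positions 5-6-1-4-3-2; Proposal Blue is ranked above Plan D even though Plan D lies between Proposal Blue and the peak Measure 4 on the axis — preferences dip and rise again. Not single-peaked.
Faction 3 (peak Option III at position 2): ranking walks positions 2-3-4-1-5-6, expanding outward from the peak — single-peaked.
Faction 4: ranking walks positions 4-1-5-6-2-3; Proposal Blue is ranked above Option I even though Option I lies between Proposal Blue and the peak Plan D on the axis — preferences dip and rise again. Not single-peaked.
Faction 5 (peak Option III at position 2): ranking walks positions 2-3-1-4-5-6, expanding outward from the peak — single-peaked.
Faction 2 violates single-peakedness, so the profile is not single-peaked on this axis.

no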